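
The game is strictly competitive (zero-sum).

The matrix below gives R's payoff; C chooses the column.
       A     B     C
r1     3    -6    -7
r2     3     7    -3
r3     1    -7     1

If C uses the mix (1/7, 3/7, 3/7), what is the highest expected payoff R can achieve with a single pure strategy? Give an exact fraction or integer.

r1: (3)·(1/7) + (-6)·(3/7) + (-7)·(3/7) = -36/7.
r2: (3)·(1/7) + (7)·(3/7) + (-3)·(3/7) = 15/7.
r3: (1)·(1/7) + (-7)·(3/7) + (1)·(3/7) = -17/7.
The best pure response is r2 with expected payoff 15/7.

15/7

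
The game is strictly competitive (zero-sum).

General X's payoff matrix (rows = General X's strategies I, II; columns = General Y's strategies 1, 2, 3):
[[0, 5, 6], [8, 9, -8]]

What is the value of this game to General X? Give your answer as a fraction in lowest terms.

24/11

Column 2 is strictly dominated by 1 for General Y (it gives General X more in every row).
The remaining 2×2 game on (I, II) × (1, 3) has no saddle point. Let General X play I with probability p; indifference gives 8(1−p) = 6p − 8(1−p), so p = 8/11.
Similarly General Y's optimal q on 1 is 7/11, and the value is 0·(7/11) + (6)·(4/11) = 24/11.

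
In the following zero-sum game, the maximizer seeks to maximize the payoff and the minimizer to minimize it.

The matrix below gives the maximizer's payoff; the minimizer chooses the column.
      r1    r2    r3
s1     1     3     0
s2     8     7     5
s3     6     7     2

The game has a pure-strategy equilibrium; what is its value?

5

Row minima: 0, 5, 2 → the maximizer's maximin is 5.
Column maxima: 8, 7, 5 → the minimizer's minimax is 5.
They coincide at (s2, r3), so the value is 5.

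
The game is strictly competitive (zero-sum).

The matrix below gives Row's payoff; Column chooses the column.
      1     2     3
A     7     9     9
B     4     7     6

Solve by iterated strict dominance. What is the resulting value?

7

Column 2 is strictly dominated by 1 for Column (7<9, 4<7); eliminate 2.
Column 3 is strictly dominated by 1 for Column (7<9, 4<6); eliminate 3.
Row B is strictly dominated by row A (7>4); eliminate B.
Only (A, 1) remains, with payoff 7.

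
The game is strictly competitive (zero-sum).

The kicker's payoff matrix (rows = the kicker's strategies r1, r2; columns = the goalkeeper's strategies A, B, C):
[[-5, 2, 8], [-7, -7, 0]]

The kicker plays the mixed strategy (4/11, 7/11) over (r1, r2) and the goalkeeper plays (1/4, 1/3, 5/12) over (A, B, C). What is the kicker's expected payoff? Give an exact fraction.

Against (1/4, 1/3, 5/12), each row's expected payoff is r1: 11/4; r2: -49/12.
Taking the (4/11, 7/11)-weighted average: (4/11)·(11/4) + (7/11)·(-49/12) = -211/132.

-211/132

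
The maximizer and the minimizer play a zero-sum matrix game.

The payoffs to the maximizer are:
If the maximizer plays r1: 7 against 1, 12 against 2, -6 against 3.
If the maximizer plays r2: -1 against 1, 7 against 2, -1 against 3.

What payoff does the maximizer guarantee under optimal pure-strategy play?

Row minima: -6, -1 → the maximizer's maximin is -1.
Column maxima: 7, 12, -1 → the minimizer's minimax is -1.
They coincide at (r2, 3), so the value is -1.

-1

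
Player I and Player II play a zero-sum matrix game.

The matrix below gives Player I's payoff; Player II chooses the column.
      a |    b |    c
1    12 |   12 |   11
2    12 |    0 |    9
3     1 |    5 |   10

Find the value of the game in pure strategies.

Row minima: 11, 0, 1 → Player I's maximin is 11.
Column maxima: 12, 12, 11 → Player II's minimax is 11.
They coincide at (1, c), so the value is 11.

11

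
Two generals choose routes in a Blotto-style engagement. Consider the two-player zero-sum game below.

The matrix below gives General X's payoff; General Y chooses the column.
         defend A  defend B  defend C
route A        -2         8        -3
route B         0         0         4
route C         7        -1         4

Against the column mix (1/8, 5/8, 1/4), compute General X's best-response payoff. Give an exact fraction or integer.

route A: (-2)·(1/8) + (8)·(5/8) + (-3)·(1/4) = 4.
route B: (0)·(1/8) + (0)·(5/8) + (4)·(1/4) = 1.
route C: (7)·(1/8) + (-1)·(5/8) + (4)·(1/4) = 5/4.
The best pure response is route A with expected payoff 4.

4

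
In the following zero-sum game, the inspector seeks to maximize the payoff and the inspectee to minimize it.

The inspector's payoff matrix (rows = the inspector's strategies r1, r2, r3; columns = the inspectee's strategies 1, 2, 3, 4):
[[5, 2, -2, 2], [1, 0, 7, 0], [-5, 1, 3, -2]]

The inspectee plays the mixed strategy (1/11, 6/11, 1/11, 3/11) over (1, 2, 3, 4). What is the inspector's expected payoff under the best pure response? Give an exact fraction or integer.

r1: (5)·(1/11) + (2)·(6/11) + (-2)·(1/11) + (2)·(3/11) = 21/11.
r2: (1)·(1/11) + (0)·(6/11) + (7)·(1/11) + (0)·(3/11) = 8/11.
r3: (-5)·(1/11) + (1)·(6/11) + (3)·(1/11) + (-2)·(3/11) = -2/11.
The best pure response is r1 with expected payoff 21/11.

21/11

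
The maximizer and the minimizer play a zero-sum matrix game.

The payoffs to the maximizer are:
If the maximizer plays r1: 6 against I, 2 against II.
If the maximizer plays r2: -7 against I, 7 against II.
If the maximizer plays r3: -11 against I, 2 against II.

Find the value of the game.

28/9

Row r3 is strictly dominated by row r2, so the maximizer never plays it.
The remaining 2×2 game on (r1, r2) × (I, II) has no saddle point. Let the maximizer play r1 with probability p; indifference gives 6p − 7(1−p) = 2p + 7(1−p), so p = 7/9.
Similarly the minimizer's optimal q on I is 5/18, and the value is 6·(5/18) + (2)·(13/18) = 28/9.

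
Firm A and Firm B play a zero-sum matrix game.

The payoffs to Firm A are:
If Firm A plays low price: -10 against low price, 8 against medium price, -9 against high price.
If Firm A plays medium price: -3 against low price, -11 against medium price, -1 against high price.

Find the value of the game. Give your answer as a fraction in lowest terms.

-67/13

Column high price is strictly dominated by low price for Firm B (it gives Firm A more in every row).
The remaining 2×2 game on (low price, medium price) × (low price, medium price) has no saddle point. Let Firm A play low price with probability p; indifference gives −10p − 3(1−p) = 8p − 11(1−p), so p = 4/13.
Similarly Firm B's optimal q on low price is 19/26, and the value is -10·(19/26) + (8)·(7/26) = -67/13.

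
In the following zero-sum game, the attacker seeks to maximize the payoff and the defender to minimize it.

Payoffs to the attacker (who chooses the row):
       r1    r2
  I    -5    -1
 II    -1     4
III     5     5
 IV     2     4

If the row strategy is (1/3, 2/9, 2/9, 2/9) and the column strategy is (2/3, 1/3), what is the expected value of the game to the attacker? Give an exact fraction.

Against (2/3, 1/3), each row's expected payoff is I: -11/3; II: 2/3; III: 5; IV: 8/3.
Taking the (1/3, 2/9, 2/9, 2/9)-weighted average: (1/3)·(-11/3) + (2/9)·(2/3) + (2/9)·(5) + (2/9)·(8/3) = 17/27.

17/27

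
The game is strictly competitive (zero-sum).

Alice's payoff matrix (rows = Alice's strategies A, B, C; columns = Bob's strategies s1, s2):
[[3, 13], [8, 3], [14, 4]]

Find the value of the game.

Row B is strictly dominated by row C, so Alice never plays it.
The remaining 2×2 game on (A, C) × (s1, s2) has no saddle point. Let Alice play A with probability p; indifference gives 3p + 14(1−p) = 13p + 4(1−p), so p = 1/2.
Similarly Bob's optimal q on s1 is 9/20, and the value is 3·(9/20) + (13)·(11/20) = 17/2.

17/2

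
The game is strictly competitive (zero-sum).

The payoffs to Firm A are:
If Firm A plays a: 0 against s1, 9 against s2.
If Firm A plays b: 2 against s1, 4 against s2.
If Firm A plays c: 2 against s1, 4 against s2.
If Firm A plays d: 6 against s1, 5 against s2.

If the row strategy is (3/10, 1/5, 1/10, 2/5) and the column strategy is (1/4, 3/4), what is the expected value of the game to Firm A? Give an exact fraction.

Against (1/4, 3/4), each row's expected payoff is a: 27/4; b: 7/2; c: 7/2; d: 21/4.
Taking the (3/10, 1/5, 1/10, 2/5)-weighted average: (3/10)·(27/4) + (1/5)·(7/2) + (1/10)·(7/2) + (2/5)·(21/4) = 207/40.

207/40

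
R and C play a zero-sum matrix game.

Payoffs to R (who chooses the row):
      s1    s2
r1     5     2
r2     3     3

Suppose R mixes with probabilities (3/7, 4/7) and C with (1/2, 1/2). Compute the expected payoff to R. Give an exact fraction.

45/14

Against (1/2, 1/2), each row's expected payoff is r1: 7/2; r2: 3.
Taking the (3/7, 4/7)-weighted average: (3/7)·(7/2) + (4/7)·(3) = 45/14.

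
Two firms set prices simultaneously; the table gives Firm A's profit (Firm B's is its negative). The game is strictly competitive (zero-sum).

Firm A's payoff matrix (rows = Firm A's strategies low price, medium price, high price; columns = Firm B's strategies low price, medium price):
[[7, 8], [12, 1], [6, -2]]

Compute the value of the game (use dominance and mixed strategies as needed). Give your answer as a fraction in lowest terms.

89/12

Row high price is strictly dominated by row medium price, so Firm A never plays it.
The remaining 2×2 game on (low price, medium price) × (low price, medium price) has no saddle point. Let Firm A play low price with probability p; indifference gives 7p + 12(1−p) = 8p + (1−p), so p = 11/12.
Similarly Firm B's optimal q on low price is 7/12, and the value is 7·(7/12) + (8)·(5/12) = 89/12.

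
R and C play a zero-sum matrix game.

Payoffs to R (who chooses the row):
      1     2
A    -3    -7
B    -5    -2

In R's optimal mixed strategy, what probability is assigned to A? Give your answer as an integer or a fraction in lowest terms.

3/7

Row minima are -7 and -5, so R's maximin is -5; column maxima are -3 and -2, so C's minimax is -3. These differ, so the equilibrium is in mixed strategies.
Let R play A with probability p. C is indifferent when −3p − 5(1−p) = −7p − 2(1−p), giving p = 3/7.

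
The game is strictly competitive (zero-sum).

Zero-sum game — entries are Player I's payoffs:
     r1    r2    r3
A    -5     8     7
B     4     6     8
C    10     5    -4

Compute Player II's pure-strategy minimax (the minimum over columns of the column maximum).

The worst case (largest entry) in each column is r1: 10, r2: 8, r3: 8.
The best (smallest) of these is 8.

8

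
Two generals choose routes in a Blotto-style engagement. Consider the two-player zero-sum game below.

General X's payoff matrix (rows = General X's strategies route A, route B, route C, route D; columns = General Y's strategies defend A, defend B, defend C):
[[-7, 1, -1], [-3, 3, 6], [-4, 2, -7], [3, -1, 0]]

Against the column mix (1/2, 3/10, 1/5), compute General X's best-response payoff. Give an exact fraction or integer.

6/5

route A: (-7)·(1/2) + (1)·(3/10) + (-1)·(1/5) = -17/5.
route B: (-3)·(1/2) + (3)·(3/10) + (6)·(1/5) = 3/5.
route C: (-4)·(1/2) + (2)·(3/10) + (-7)·(1/5) = -14/5.
route D: (3)·(1/2) + (-1)·(3/10) + (0)·(1/5) = 6/5.
The best pure response is route D with expected payoff 6/5.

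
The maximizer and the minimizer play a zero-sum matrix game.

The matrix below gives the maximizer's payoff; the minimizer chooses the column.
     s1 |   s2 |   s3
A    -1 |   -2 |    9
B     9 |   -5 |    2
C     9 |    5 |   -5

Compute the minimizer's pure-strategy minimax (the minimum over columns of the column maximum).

The worst case (largest entry) in each column is s1: 9, s2: 5, s3: 9.
The best (smallest) of these is 5.

5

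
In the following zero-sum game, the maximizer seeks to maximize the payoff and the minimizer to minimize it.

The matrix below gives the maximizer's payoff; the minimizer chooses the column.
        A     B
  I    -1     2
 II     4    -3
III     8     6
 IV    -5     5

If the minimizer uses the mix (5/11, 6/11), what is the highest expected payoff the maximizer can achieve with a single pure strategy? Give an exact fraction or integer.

76/11

I: (-1)·(5/11) + (2)·(6/11) = 7/11.
II: (4)·(5/11) + (-3)·(6/11) = 2/11.
III: (8)·(5/11) + (6)·(6/11) = 76/11.
IV: (-5)·(5/11) + (5)·(6/11) = 5/11.
The best pure response is III with expected payoff 76/11.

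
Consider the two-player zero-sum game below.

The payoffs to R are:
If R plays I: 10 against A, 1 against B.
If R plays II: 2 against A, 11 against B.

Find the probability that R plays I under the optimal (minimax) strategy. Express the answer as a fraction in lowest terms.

Row minima are 1 and 2, so R's maximin is 2; column maxima are 10 and 11, so C's minimax is 10. These differ, so the equilibrium is in mixed strategies.
Let R play I with probability p. C is indifferent when 10p + 2(1−p) = p + 11(1−p), giving p = 1/2.

1/2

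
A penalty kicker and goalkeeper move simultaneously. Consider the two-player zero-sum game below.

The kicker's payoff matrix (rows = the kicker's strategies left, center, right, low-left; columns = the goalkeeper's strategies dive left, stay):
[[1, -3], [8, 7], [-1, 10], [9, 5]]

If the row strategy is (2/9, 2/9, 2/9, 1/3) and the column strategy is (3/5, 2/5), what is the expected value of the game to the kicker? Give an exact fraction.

Against (3/5, 2/5), each row's expected payoff is left: -3/5; center: 38/5; right: 17/5; low-left: 37/5.
Taking the (2/9, 2/9, 2/9, 1/3)-weighted average: (2/9)·(-3/5) + (2/9)·(38/5) + (2/9)·(17/5) + (1/3)·(37/5) = 43/9.

43/9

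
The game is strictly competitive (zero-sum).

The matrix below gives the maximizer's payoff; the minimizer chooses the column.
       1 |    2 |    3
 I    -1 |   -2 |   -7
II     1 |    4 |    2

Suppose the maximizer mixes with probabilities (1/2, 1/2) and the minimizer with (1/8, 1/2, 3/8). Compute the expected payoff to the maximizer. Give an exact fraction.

Against (1/8, 1/2, 3/8), each row's expected payoff is I: -15/4; II: 23/8.
Taking the (1/2, 1/2)-weighted average: (1/2)·(-15/4) + (1/2)·(23/8) = -7/16.

-7/16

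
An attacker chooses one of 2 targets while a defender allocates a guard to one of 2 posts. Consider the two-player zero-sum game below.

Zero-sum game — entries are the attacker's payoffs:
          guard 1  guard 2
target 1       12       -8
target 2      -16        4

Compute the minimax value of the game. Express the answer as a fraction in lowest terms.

-2

Row minima are -8 and -16, so the attacker's maximin is -8; column maxima are 12 and 4, so the defender's minimax is 4. These differ, so the equilibrium is in mixed strategies.
Let the attacker play target 1 with probability p. The defender is indifferent when 12p − 16(1−p) = −8p + 4(1−p), giving p = 1/2.
Let the defender play guard 1 with probability q. The attacker is indifferent when 12q − 8(1−q) = −16q + 4(1−q), giving q = 3/10.
The value is 12·(3/10) + (-8)·(7/10) = -2.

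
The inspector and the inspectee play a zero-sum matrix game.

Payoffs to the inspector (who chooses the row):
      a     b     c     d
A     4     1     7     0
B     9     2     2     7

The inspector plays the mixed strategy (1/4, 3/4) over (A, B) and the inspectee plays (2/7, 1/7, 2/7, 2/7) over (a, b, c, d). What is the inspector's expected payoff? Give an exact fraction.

137/28

Against (2/7, 1/7, 2/7, 2/7), each row's expected payoff is A: 23/7; B: 38/7.
Taking the (1/4, 3/4)-weighted average: (1/4)·(23/7) + (3/4)·(38/7) = 137/28.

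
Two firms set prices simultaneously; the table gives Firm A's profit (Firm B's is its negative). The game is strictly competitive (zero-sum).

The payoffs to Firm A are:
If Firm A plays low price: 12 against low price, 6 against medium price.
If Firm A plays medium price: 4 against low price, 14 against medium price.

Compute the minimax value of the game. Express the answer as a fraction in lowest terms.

Row minima are 6 and 4, so Firm A's maximin is 6; column maxima are 12 and 14, so Firm B's minimax is 12. These differ, so the equilibrium is in mixed strategies.
Let Firm A play low price with probability p. Firm B is indifferent when 12p + 4(1−p) = 6p + 14(1−p), giving p = 5/8.
Let Firm B play low price with probability q. Firm A is indifferent when 12q + 6(1−q) = 4q + 14(1−q), giving q = 1/2.
The value is 12·(1/2) + (6)·(1/2) = 9.

9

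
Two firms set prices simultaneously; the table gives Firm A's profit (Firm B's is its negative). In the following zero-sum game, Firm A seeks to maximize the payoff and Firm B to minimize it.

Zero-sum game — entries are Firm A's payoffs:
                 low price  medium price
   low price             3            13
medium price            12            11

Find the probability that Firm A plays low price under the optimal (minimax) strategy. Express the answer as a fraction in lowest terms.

1/11

Row minima are 3 and 11, so Firm A's maximin is 11; column maxima are 12 and 13, so Firm B's minimax is 12. These differ, so the equilibrium is in mixed strategies.
Let Firm A play low price with probability p. Firm B is indifferent when 3p + 12(1−p) = 13p + 11(1−p), giving p = 1/11.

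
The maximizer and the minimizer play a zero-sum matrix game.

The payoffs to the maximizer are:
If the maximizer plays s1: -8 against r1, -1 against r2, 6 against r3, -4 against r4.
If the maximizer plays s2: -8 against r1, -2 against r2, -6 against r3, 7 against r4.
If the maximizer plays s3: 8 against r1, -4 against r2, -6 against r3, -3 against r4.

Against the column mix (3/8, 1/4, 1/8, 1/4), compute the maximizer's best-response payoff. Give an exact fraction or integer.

s1: (-8)·(3/8) + (-1)·(1/4) + (6)·(1/8) + (-4)·(1/4) = -7/2.
s2: (-8)·(3/8) + (-2)·(1/4) + (-6)·(1/8) + (7)·(1/4) = -5/2.
s3: (8)·(3/8) + (-4)·(1/4) + (-6)·(1/8) + (-3)·(1/4) = 1/2.
The best pure response is s3 with expected payoff 1/2.

1/2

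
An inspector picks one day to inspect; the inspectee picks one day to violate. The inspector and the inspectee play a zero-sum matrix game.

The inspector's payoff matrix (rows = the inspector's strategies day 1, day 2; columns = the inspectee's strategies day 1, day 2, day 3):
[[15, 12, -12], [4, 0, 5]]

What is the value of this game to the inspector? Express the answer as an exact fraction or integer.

Column day 1 is strictly dominated by day 2 for the inspectee (it gives the inspector more in every row).
The remaining 2×2 game on (day 1, day 2) × (day 2, day 3) has no saddle point. Let the inspector play day 1 with probability p; indifference gives 12p = −12p + 5(1−p), so p = 5/29.
Similarly the inspectee's optimal q on day 2 is 17/29, and the value is 12·(17/29) + (-12)·(12/29) = 60/29.

60/29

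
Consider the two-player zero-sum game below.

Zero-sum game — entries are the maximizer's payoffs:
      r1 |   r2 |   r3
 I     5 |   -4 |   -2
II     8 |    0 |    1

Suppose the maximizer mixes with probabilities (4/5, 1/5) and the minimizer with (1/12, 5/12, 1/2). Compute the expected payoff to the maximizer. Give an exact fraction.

Against (1/12, 5/12, 1/2), each row's expected payoff is I: -9/4; II: 7/6.
Taking the (4/5, 1/5)-weighted average: (4/5)·(-9/4) + (1/5)·(7/6) = -47/30.

-47/30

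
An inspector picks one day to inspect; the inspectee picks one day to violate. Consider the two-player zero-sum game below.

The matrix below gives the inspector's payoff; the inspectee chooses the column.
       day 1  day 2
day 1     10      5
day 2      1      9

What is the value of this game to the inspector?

85/13

Row minima are 5 and 1, so the inspector's maximin is 5; column maxima are 10 and 9, so the inspectee's minimax is 9. These differ, so the equilibrium is in mixed strategies.
Let the inspector play day 1 with probability p. The inspectee is indifferent when 10p + (1−p) = 5p + 9(1−p), giving p = 8/13.
Let the inspectee play day 1 with probability q. The inspector is indifferent when 10q + 5(1−q) = q + 9(1−q), giving q = 4/13.
The value is 10·(4/13) + (5)·(9/13) = 85/13.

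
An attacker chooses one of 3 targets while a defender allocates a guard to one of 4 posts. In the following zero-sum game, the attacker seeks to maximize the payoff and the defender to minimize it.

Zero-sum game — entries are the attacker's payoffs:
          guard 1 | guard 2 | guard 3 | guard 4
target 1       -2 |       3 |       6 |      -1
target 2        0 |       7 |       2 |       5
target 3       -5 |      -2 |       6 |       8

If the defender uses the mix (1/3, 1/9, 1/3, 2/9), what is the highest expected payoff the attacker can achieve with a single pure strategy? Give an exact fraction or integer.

23/9

target 1: (-2)·(1/3) + (3)·(1/9) + (6)·(1/3) + (-1)·(2/9) = 13/9.
target 2: (0)·(1/3) + (7)·(1/9) + (2)·(1/3) + (5)·(2/9) = 23/9.
target 3: (-5)·(1/3) + (-2)·(1/9) + (6)·(1/3) + (8)·(2/9) = 17/9.
The best pure response is target 2 with expected payoff 23/9.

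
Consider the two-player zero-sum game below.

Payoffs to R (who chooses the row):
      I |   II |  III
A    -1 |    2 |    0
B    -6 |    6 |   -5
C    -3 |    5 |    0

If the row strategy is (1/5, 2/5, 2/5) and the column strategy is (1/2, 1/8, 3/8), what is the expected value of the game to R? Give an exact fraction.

Against (1/2, 1/8, 3/8), each row's expected payoff is A: -1/4; B: -33/8; C: -7/8.
Taking the (1/5, 2/5, 2/5)-weighted average: (1/5)·(-1/4) + (2/5)·(-33/8) + (2/5)·(-7/8) = -41/20.

-41/20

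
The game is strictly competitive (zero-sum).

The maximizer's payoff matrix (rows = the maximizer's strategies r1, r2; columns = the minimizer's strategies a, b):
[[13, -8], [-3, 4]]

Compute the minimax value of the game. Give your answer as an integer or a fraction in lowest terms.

1

Row minima are -8 and -3, so the maximizer's maximin is -3; column maxima are 13 and 4, so the minimizer's minimax is 4. These differ, so the equilibrium is in mixed strategies.
Let the maximizer play r1 with probability p. The minimizer is indifferent when 13p − 3(1−p) = −8p + 4(1−p), giving p = 1/4.
Let the minimizer play a with probability q. The maximizer is indifferent when 13q − 8(1−q) = −3q + 4(1−q), giving q = 3/7.
The value is 13·(3/7) + (-8)·(4/7) = 1.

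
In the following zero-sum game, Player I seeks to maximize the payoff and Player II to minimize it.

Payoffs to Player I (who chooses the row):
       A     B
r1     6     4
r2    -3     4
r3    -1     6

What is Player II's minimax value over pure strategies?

6

The worst case (largest entry) in each column is A: 6, B: 6.
The best (smallest) of these is 6.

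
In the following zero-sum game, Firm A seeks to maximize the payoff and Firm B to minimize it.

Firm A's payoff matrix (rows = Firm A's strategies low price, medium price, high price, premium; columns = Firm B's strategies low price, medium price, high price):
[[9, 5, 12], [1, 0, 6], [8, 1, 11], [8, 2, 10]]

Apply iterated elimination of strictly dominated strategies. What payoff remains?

5

Column high price is strictly dominated by low price for Firm B (9<12, 1<6, 8<11, 8<10); eliminate high price.
Row high price is strictly dominated by row low price (9>8, 5>1); eliminate high price.
Column low price is strictly dominated by medium price for Firm B (5<9, 0<1, 2<8); eliminate low price.
Row premium is strictly dominated by row low price (5>2); eliminate premium.
Row medium price is strictly dominated by row low price (5>0); eliminate medium price.
Only (low price, medium price) remains, with payoff 5.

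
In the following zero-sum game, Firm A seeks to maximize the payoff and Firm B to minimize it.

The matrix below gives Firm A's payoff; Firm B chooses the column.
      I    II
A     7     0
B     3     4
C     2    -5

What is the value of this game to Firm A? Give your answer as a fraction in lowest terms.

7/2

Row C is strictly dominated by row A, so Firm A never plays it.
The remaining 2×2 game on (A, B) × (I, II) has no saddle point. Let Firm A play A with probability p; indifference gives 7p + 3(1−p) = 4(1−p), so p = 1/8.
Similarly Firm B's optimal q on I is 1/2, and the value is 7·(1/2) + (0)·(1/2) = 7/2.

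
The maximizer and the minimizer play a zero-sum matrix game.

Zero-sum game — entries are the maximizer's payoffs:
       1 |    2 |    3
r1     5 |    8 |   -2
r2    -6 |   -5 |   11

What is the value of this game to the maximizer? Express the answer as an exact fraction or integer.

43/24

Column 2 is strictly dominated by 1 for the minimizer (it gives the maximizer more in every row).
The remaining 2×2 game on (r1, r2) × (1, 3) has no saddle point. Let the maximizer play r1 with probability p; indifference gives 5p − 6(1−p) = −2p + 11(1−p), so p = 17/24.
Similarly the minimizer's optimal q on 1 is 13/24, and the value is 5·(13/24) + (-2)·(11/24) = 43/24.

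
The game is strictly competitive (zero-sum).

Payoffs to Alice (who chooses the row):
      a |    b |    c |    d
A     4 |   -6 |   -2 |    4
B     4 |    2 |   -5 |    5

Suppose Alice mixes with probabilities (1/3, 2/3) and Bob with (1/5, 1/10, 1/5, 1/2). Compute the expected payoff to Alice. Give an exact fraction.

34/15

Against (1/5, 1/10, 1/5, 1/2), each row's expected payoff is A: 9/5; B: 5/2.
Taking the (1/3, 2/3)-weighted average: (1/3)·(9/5) + (2/3)·(5/2) = 34/15.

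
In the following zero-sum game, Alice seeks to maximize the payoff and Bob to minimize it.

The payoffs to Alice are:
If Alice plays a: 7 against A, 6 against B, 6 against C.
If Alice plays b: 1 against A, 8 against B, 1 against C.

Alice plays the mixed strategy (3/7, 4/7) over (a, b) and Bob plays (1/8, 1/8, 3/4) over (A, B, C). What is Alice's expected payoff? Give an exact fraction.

207/56

Against (1/8, 1/8, 3/4), each row's expected payoff is a: 49/8; b: 15/8.
Taking the (3/7, 4/7)-weighted average: (3/7)·(49/8) + (4/7)·(15/8) = 207/56.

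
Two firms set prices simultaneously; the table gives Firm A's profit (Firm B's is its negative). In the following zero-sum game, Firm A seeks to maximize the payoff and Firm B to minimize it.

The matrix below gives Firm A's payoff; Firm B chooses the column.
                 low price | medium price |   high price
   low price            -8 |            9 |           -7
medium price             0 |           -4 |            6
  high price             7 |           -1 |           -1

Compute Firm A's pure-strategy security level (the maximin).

The worst-case payoff for each row is low price: -8, medium price: -4, high price: -1.
The best of these is -1.

-1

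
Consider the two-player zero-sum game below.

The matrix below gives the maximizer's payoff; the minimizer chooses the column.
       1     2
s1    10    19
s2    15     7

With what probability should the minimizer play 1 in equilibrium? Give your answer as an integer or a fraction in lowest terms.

Row minima are 10 and 7, so the maximizer's maximin is 10; column maxima are 15 and 19, so the minimizer's minimax is 15. These differ, so the equilibrium is in mixed strategies.
Let the minimizer play 1 with probability q. The maximizer is indifferent when 10q + 19(1−q) = 15q + 7(1−q), giving q = 12/17.

12/17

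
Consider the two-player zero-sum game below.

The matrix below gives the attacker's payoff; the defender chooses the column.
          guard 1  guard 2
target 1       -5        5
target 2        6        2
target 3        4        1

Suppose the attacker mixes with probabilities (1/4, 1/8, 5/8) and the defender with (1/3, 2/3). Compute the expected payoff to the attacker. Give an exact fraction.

25/12

Against (1/3, 2/3), each row's expected payoff is target 1: 5/3; target 2: 10/3; target 3: 2.
Taking the (1/4, 1/8, 5/8)-weighted average: (1/4)·(5/3) + (1/8)·(10/3) + (5/8)·(2) = 25/12.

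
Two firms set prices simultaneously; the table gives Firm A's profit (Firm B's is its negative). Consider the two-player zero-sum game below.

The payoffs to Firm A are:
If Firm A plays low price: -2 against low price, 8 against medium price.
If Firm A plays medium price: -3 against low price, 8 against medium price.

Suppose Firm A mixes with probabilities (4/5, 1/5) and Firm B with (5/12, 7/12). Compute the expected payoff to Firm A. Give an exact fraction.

15/4

Against (5/12, 7/12), each row's expected payoff is low price: 23/6; medium price: 41/12.
Taking the (4/5, 1/5)-weighted average: (4/5)·(23/6) + (1/5)·(41/12) = 15/4.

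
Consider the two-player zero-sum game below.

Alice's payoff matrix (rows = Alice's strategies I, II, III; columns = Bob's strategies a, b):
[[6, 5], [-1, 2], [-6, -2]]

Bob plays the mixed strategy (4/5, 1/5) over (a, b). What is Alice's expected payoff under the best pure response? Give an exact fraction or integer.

29/5

I: (6)·(4/5) + (5)·(1/5) = 29/5.
II: (-1)·(4/5) + (2)·(1/5) = -2/5.
III: (-6)·(4/5) + (-2)·(1/5) = -26/5.
The best pure response is I with expected payoff 29/5.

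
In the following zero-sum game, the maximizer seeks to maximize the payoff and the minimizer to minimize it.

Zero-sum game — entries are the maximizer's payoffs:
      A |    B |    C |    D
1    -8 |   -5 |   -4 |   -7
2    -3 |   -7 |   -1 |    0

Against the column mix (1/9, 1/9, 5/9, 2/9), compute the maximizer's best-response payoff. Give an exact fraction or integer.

-5/3

1: (-8)·(1/9) + (-5)·(1/9) + (-4)·(5/9) + (-7)·(2/9) = -47/9.
2: (-3)·(1/9) + (-7)·(1/9) + (-1)·(5/9) + (0)·(2/9) = -5/3.
The best pure response is 2 with expected payoff -5/3.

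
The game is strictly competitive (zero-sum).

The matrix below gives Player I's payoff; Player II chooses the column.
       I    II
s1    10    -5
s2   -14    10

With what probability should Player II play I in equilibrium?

Row minima are -5 and -14, so Player I's maximin is -5; column maxima are 10 and 10, so Player II's minimax is 10. These differ, so the equilibrium is in mixed strategies.
Let Player II play I with probability q. Player I is indifferent when 10q − 5(1−q) = −14q + 10(1−q), giving q = 5/13.

5/13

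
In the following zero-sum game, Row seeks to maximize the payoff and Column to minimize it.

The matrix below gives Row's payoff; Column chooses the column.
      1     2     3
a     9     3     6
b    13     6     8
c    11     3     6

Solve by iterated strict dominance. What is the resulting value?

Column 3 is strictly dominated by 2 for Column (3<6, 6<8, 3<6); eliminate 3.
Row a is strictly dominated by row b (13>9, 6>3); eliminate a.
Row c is strictly dominated by row b (13>11, 6>3); eliminate c.
Column 1 is strictly dominated by 2 for Column (6<13); eliminate 1.
Only (b, 2) remains, with payoff 6.

6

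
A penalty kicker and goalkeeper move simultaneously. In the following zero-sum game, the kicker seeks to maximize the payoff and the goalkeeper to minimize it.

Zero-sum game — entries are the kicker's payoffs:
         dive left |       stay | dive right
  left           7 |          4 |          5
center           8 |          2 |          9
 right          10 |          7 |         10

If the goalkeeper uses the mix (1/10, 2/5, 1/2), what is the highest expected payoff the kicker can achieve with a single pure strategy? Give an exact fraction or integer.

left: (7)·(1/10) + (4)·(2/5) + (5)·(1/2) = 24/5.
center: (8)·(1/10) + (2)·(2/5) + (9)·(1/2) = 61/10.
right: (10)·(1/10) + (7)·(2/5) + (10)·(1/2) = 44/5.
The best pure response is right with expected payoff 44/5.

44/5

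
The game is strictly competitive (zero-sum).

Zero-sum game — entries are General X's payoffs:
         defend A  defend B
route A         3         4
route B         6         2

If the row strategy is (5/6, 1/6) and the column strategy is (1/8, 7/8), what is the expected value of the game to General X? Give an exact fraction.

Against (1/8, 7/8), each row's expected payoff is route A: 31/8; route B: 5/2.
Taking the (5/6, 1/6)-weighted average: (5/6)·(31/8) + (1/6)·(5/2) = 175/48.

175/48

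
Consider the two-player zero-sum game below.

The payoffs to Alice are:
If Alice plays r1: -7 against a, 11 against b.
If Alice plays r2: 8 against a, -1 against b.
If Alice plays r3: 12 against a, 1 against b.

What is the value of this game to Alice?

Row r2 is strictly dominated by row r3, so Alice never plays it.
The remaining 2×2 game on (r1, r3) × (a, b) has no saddle point. Let Alice play r1 with probability p; indifference gives −7p + 12(1−p) = 11p + (1−p), so p = 11/29.
Similarly Bob's optimal q on a is 10/29, and the value is -7·(10/29) + (11)·(19/29) = 139/29.

139/29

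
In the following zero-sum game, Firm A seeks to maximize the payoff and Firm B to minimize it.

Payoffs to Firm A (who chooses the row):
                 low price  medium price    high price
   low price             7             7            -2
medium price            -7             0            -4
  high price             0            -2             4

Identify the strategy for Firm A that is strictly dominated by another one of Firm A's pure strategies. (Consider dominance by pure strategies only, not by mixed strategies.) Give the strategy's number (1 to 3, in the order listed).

2

Compare medium price with low price: 7 > -7, 7 > 0, -2 > -4.
So low price strictly dominates medium price for Firm A; medium price is strictly dominated.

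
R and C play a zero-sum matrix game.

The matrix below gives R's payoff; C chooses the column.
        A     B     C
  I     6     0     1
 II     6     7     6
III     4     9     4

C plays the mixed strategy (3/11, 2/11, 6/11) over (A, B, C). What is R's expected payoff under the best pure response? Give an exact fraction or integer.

I: (6)·(3/11) + (0)·(2/11) + (1)·(6/11) = 24/11.
II: (6)·(3/11) + (7)·(2/11) + (6)·(6/11) = 68/11.
III: (4)·(3/11) + (9)·(2/11) + (4)·(6/11) = 54/11.
The best pure response is II with expected payoff 68/11.

68/11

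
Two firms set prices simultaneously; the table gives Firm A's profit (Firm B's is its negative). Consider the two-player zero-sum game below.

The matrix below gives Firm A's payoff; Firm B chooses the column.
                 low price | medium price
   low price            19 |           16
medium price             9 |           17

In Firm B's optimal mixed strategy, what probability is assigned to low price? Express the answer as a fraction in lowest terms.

1/11

Row minima are 16 and 9, so Firm A's maximin is 16; column maxima are 19 and 17, so Firm B's minimax is 17. These differ, so the equilibrium is in mixed strategies.
Let Firm B play low price with probability q. Firm A is indifferent when 19q + 16(1−q) = 9q + 17(1−q), giving q = 1/11.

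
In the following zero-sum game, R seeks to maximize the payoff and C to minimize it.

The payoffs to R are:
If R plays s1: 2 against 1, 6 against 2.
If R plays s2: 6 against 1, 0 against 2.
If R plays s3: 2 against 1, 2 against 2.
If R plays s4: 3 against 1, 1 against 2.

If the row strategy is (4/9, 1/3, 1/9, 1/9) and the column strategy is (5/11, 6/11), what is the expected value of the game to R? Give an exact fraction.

317/99

Against (5/11, 6/11), each row's expected payoff is s1: 46/11; s2: 30/11; s3: 2; s4: 21/11.
Taking the (4/9, 1/3, 1/9, 1/9)-weighted average: (4/9)·(46/11) + (1/3)·(30/11) + (1/9)·(2) + (1/9)·(21/11) = 317/99.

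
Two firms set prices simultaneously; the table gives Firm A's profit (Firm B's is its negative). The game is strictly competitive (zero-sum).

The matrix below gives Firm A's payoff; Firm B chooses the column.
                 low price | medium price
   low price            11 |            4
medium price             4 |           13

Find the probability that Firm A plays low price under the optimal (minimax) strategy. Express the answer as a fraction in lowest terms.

9/16

Row minima are 4 and 4, so Firm A's maximin is 4; column maxima are 11 and 13, so Firm B's minimax is 11. These differ, so the equilibrium is in mixed strategies.
Let Firm A play low price with probability p. Firm B is indifferent when 11p + 4(1−p) = 4p + 13(1−p), giving p = 9/16.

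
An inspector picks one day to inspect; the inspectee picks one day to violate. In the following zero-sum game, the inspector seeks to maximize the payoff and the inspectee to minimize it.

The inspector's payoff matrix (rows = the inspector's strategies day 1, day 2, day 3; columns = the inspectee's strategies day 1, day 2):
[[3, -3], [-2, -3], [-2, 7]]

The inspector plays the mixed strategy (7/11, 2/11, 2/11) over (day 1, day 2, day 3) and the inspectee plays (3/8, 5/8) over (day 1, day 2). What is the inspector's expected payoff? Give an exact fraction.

Against (3/8, 5/8), each row's expected payoff is day 1: -3/4; day 2: -21/8; day 3: 29/8.
Taking the (7/11, 2/11, 2/11)-weighted average: (7/11)·(-3/4) + (2/11)·(-21/8) + (2/11)·(29/8) = -13/44.

-13/44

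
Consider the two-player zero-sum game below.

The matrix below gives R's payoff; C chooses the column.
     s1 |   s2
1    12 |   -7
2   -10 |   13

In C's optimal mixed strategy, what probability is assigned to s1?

Row minima are -7 and -10, so R's maximin is -7; column maxima are 12 and 13, so C's minimax is 12. These differ, so the equilibrium is in mixed strategies.
Let C play s1 with probability q. R is indifferent when 12q − 7(1−q) = −10q + 13(1−q), giving q = 10/21.

10/21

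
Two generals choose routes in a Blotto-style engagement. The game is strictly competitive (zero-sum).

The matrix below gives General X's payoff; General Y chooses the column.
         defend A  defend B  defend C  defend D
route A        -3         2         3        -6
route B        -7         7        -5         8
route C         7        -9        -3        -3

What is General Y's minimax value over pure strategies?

The worst case (largest entry) in each column is defend A: 7, defend B: 7, defend C: 3, defend D: 8.
The best (smallest) of these is 3.

3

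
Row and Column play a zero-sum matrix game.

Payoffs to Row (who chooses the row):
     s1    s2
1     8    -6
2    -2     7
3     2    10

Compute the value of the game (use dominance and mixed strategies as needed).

Row 2 is strictly dominated by row 3, so Row never plays it.
The remaining 2×2 game on (1, 3) × (s1, s2) has no saddle point. Let Row play 1 with probability p; indifference gives 8p + 2(1−p) = −6p + 10(1−p), so p = 4/11.
Similarly Column's optimal q on s1 is 8/11, and the value is 8·(8/11) + (-6)·(3/11) = 46/11.

46/11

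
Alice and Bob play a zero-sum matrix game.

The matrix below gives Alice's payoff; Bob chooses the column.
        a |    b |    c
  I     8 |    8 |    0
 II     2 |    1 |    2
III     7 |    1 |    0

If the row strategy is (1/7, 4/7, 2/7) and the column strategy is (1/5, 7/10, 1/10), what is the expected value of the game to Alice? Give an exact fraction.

83/35

Against (1/5, 7/10, 1/10), each row's expected payoff is I: 36/5; II: 13/10; III: 21/10.
Taking the (1/7, 4/7, 2/7)-weighted average: (1/7)·(36/5) + (4/7)·(13/10) + (2/7)·(21/10) = 83/35.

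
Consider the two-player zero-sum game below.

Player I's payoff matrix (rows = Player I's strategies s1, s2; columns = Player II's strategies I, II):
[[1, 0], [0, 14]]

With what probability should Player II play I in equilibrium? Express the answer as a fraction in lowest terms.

Row minima are 0 and 0, so Player I's maximin is 0; column maxima are 1 and 14, so Player II's minimax is 1. These differ, so the equilibrium is in mixed strategies.
Let Player II play I with probability q. Player I is indifferent when q = 14(1−q), giving q = 14/15.

14/15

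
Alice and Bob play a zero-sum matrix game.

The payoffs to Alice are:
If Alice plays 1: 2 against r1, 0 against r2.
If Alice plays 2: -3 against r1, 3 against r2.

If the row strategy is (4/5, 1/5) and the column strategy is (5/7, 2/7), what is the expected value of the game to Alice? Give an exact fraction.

Against (5/7, 2/7), each row's expected payoff is 1: 10/7; 2: -9/7.
Taking the (4/5, 1/5)-weighted average: (4/5)·(10/7) + (1/5)·(-9/7) = 31/35.

31/35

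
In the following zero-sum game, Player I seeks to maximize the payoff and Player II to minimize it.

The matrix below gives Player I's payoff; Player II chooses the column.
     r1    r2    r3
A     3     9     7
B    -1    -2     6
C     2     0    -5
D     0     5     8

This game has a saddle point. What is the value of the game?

Row minima: 3, -2, -5, 0 → Player I's maximin is 3.
Column maxima: 3, 9, 8 → Player II's minimax is 3.
They coincide at (A, r1), so the value is 3.

3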